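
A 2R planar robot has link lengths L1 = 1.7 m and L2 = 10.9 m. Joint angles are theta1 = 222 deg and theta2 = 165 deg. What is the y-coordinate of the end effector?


Convert angles to radians: theta1 = 3.8746, theta2 = 2.8798
y = L1*sin(theta1) + L2*sin(theta1+theta2)
y = -1.1375 + 4.9485
y = 3.811


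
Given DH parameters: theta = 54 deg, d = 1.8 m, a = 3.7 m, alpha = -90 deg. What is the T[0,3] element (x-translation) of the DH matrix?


T[0,3] = a * cos(theta)
= 3.7 * cos(54 deg)
= 3.7 * 0.5878
= 2.1748


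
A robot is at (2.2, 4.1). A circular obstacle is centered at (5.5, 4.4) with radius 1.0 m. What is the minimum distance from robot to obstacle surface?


center_dist = sqrt((2.2-5.5)^2 + (4.1-4.4)^2)
= sqrt(10.89 + 0.09)
= 3.3136
min_dist = center_dist - radius = 3.3136 - 1.0 = 2.3136 m


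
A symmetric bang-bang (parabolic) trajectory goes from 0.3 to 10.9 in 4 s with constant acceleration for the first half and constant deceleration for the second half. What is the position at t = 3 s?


Symmetric rest-to-rest: each phase covers (pf-p0)/2 in time T/2. 0.5*a*(T/2)^2 = (pf-p0)/2 => a = 4*(pf-p0)/T^2
a = 4*(10.9-0.3)/4^2 = 2.65
t = 3 is in the deceleration phase (t > T/2).
p = pf - 0.5*a*(T-t)^2 = 10.9 - 0.5*2.65*1^2
= 9.575


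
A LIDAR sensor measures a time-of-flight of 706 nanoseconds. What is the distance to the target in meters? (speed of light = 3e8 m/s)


tof = 706 ns = 7.06e-07 s
dist = c * tof / 2
= 3e8 * 7.06e-07 / 2
= 105.9 m


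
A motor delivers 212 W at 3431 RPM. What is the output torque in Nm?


omega = 3431 * 2*pi/60 = 359.2935 rad/s
tau = P / omega = 212 / 359.2935
= 0.59 Nm


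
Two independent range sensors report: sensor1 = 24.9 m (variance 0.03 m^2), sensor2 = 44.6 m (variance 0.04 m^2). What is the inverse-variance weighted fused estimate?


w1 = (1/var1) / (1/var1 + 1/var2)
   = 33.3333 / (33.3333 + 25.0) = 0.5714
w2 = 1 - w1 = 0.4286
fused = w1*s1 + w2*s2 = 14.2286 + 19.1143
= 33.3429 m


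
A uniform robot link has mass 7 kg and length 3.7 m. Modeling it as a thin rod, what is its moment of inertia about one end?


I = (1/3) * m * L^2
= (1/3) * 7 * 3.7^2
= 0.333333 * 7 * 13.69
= 31.9433 kg*m^2


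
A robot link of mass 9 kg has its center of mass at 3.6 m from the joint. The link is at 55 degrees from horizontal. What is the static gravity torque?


tau = m*g*L*cos(angle)
= 9 * 9.81 * 3.6 * cos(55 deg)
= 9 * 9.81 * 3.6 * 0.5736
= 182.3078 Nm


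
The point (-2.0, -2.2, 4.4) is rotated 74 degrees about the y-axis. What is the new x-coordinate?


Rotation about y-axis: x' = x*cos(theta) + z*sin(theta)
= -2.0 * 0.2756 + 4.4 * 0.9613
= 3.6783


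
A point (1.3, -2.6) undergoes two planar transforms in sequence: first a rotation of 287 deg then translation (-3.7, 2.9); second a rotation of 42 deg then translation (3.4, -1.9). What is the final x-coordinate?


After transform 1:
x1 = cos(287)*1.3 - sin(287)*-2.6 + -3.7 = -5.8063
y1 = sin(287)*1.3 + cos(287)*-2.6 + 2.9 = 0.8966
After transform 2:
x2 = cos(42)*-5.8063 - sin(42)*0.8966 + 3.4
= -1.5149


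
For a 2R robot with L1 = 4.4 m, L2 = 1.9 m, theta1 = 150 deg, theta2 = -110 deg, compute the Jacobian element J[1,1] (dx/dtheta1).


J[1,1] = -L1*sin(t1) - L2*sin(t1+t2)
= -4.4*sin(150) - 1.9*sin(40)
= -3.4213


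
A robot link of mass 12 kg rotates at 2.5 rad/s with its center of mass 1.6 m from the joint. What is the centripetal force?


F = m * omega^2 * r
= 12 * 2.5^2 * 1.6
= 12 * 6.25 * 1.6
= 120.0 N


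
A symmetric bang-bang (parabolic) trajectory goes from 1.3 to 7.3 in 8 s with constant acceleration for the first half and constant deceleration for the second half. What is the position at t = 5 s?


Symmetric rest-to-rest: each phase covers (pf-p0)/2 in time T/2. 0.5*a*(T/2)^2 = (pf-p0)/2 => a = 4*(pf-p0)/T^2
a = 4*(7.3-1.3)/8^2 = 0.375
t = 5 is in the deceleration phase (t > T/2).
p = pf - 0.5*a*(T-t)^2 = 7.3 - 0.5*0.375*3^2
= 5.6125


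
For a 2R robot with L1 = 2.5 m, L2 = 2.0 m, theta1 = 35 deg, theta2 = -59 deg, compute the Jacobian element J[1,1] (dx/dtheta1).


J[1,1] = -L1*sin(t1) - L2*sin(t1+t2)
= -2.5*sin(35) - 2.0*sin(-24)
= -0.6205


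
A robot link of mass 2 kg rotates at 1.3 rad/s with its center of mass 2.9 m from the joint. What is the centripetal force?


F = m * omega^2 * r
= 2 * 1.3^2 * 2.9
= 2 * 1.69 * 2.9
= 9.802 N


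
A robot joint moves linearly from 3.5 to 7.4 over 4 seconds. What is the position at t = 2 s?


s = t/T = 2/4 = 0.5
p(t) = p0 + (pf-p0)*s
= 3.5 + (7.4 - 3.5) * 0.5
= 5.45


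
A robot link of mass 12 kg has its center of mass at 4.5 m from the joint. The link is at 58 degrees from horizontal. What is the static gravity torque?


tau = m*g*L*cos(angle)
= 12 * 9.81 * 4.5 * cos(58 deg)
= 12 * 9.81 * 4.5 * 0.5299
= 280.7194 Nm


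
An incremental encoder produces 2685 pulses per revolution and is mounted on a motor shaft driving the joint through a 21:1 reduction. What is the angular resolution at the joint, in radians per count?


counts per rev = 2685
effective counts at joint = 2685 * 21 = 56385
resolution = 2*pi / 56385
= 1.1143e-04 rad/count


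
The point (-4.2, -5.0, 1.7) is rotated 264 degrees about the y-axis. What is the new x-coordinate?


Rotation about y-axis: x' = x*cos(theta) + z*sin(theta)
= -4.2 * -0.1045 + 1.7 * -0.9945
= -1.2517


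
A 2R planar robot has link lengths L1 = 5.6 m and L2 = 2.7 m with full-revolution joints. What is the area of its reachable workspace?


r_max = L1 + L2 = 8.3 m
r_min = |L1 - L2| = 2.9 m
Area = pi*(r_max^2 - r_min^2)
= pi*(68.89 - 8.41)
= pi * 60.48
= 190.0035 m^2


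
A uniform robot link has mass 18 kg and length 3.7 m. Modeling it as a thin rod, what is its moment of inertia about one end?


I = (1/3) * m * L^2
= (1/3) * 18 * 3.7^2
= 0.333333 * 18 * 13.69
= 82.14 kg*m^2


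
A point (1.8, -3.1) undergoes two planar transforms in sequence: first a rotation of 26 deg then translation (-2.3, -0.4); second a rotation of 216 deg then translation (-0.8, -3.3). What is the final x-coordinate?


After transform 1:
x1 = cos(26)*1.8 - sin(26)*-3.1 + -2.3 = 0.6768
y1 = sin(26)*1.8 + cos(26)*-3.1 + -0.4 = -2.3972
After transform 2:
x2 = cos(216)*0.6768 - sin(216)*-2.3972 + -0.8
= -2.7566


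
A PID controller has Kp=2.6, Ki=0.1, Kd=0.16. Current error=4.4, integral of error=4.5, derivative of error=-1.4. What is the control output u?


u = Kp*e + Ki*int(e) + Kd*de/dt
= 2.6*4.4 + 0.1*4.5 + 0.16*(-1.4)
= 11.44 + 0.45 + -0.224
= 11.666


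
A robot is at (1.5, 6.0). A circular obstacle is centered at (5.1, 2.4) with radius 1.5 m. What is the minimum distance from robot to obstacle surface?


center_dist = sqrt((1.5-5.1)^2 + (6.0-2.4)^2)
= sqrt(12.96 + 12.96)
= 5.0912
min_dist = center_dist - radius = 5.0912 - 1.5 = 3.5912 m


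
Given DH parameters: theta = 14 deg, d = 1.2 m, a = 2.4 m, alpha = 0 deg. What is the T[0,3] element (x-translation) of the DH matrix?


T[0,3] = a * cos(theta)
= 2.4 * cos(14 deg)
= 2.4 * 0.9703
= 2.3287


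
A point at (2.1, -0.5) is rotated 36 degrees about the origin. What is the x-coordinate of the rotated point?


x' = x*cos(theta) - y*sin(theta)
cos(36 deg) = 0.809, sin(36 deg) = 0.5878
x' = 2.1 * 0.809 - -0.5 * 0.5878
= 1.6989 - -0.2939
= 1.9928


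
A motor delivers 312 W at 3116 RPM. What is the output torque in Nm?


omega = 3116 * 2*pi/60 = 326.3068 rad/s
tau = P / omega = 312 / 326.3068
= 0.9562 Nm


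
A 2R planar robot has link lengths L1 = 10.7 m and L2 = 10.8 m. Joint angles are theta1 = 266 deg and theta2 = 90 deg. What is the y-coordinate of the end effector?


Convert angles to radians: theta1 = 4.6426, theta2 = 1.5708
y = L1*sin(theta1) + L2*sin(theta1+theta2)
y = -10.6739 + -0.7534
y = -11.4273


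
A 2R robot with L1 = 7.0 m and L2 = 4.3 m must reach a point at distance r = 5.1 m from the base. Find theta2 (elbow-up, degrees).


cos(theta2) = (r^2 - L1^2 - L2^2) / (2*L1*L2)
cos(theta2) = (26.01 - 49.0 - 18.49) / 60.2
cos(theta2) = -0.689037
theta2 = 133.5539 degrees


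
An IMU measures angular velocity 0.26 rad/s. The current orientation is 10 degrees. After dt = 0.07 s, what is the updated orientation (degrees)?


delta_theta = w * dt = 0.26 * 0.07 = 0.0182 rad
= 1.0428 deg
theta_new = 10 + 1.0428 = 11.0428 deg


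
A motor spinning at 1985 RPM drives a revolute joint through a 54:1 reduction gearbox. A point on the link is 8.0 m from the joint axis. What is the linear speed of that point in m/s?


omega_motor = 1985 * 2*pi/60 = 207.8687 rad/s
omega_joint = omega_motor / 54 = 3.8494 rad/s
v = omega_joint * r = 3.8494 * 8.0
= 30.7954 m/s


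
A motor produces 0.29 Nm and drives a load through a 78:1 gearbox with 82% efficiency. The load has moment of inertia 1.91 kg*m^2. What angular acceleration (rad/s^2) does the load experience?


tau_out = tau_motor * N * eta
= 0.29 * 78 * 0.82 = 18.5484 Nm
alpha = tau_out / I = 18.5484 / 1.91
= 9.7112 rad/s^2


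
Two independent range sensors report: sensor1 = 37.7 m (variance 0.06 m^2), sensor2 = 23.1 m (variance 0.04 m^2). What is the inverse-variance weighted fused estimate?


w1 = (1/var1) / (1/var1 + 1/var2)
   = 16.6667 / (16.6667 + 25.0) = 0.4
w2 = 1 - w1 = 0.6
fused = w1*s1 + w2*s2 = 15.08 + 13.86
= 28.94 m


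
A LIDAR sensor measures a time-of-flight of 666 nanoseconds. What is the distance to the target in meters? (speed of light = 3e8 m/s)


tof = 666 ns = 6.66e-07 s
dist = c * tof / 2
= 3e8 * 6.66e-07 / 2
= 99.9 m


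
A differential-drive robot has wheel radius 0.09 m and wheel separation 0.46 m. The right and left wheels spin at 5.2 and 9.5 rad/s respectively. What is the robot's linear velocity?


vR = r*wR = 0.09*5.2 = 0.468 m/s
vL = r*wL = 0.09*9.5 = 0.855 m/s
v = (vR+vL)/2 = 0.6615 m/s
omega = (vR-vL)/L = -0.8413 rad/s
linear velocity = 0.6615 m/s


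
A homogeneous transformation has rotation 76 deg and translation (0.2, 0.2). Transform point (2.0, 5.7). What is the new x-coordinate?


x' = cos(theta)*px - sin(theta)*py + tx
= 0.2419*2.0 - 0.9703*5.7 + 0.2
= -4.8468


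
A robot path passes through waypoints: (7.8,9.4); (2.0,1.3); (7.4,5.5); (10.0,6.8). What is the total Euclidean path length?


Segment lengths:
  seg1 = sqrt((-5.8)^2 + (-8.1)^2) = 9.9624
  seg2 = sqrt((5.4)^2 + (4.2)^2) = 6.8411
  seg3 = sqrt((2.6)^2 + (1.3)^2) = 2.9069
Total = 19.7104


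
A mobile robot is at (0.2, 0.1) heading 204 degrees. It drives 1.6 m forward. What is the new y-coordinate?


y_new = y0 + d*sin(theta)
= 0.1 + 1.6*sin(204)
= 0.1 + -0.6508
= -0.5508


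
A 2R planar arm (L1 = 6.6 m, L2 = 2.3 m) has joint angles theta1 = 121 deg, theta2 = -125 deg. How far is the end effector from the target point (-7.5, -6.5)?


End effector via forward kinematics:
x = L1*cos(t1) + L2*cos(t1+t2) = -1.1049
y = L1*sin(t1) + L2*sin(t1+t2) = 5.4969
Distance to target:
d = sqrt((-7.5 - -1.1049)^2 + (-6.5 - 5.4969)^2)
= sqrt(40.8979 + 143.9248)
= 13.5949 m


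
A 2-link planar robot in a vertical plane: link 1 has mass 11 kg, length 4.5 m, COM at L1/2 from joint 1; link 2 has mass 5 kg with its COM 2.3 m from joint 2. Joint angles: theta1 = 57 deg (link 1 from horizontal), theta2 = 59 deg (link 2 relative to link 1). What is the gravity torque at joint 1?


Horizontal distance from joint 1 to link-1 COM:
  x_c1 = (L1/2)*cos(t1) = 2.25 * 0.5446 = 1.2254 m
Horizontal distance from joint 1 to link-2 COM:
  x_c2 = L1*cos(t1) + Lc2*cos(t1+t2)
       = 4.5*0.5446 + 2.3*-0.4384 = 1.4426 m
tau1 = m1*g*x_c1 + m2*g*x_c2
     = 11*9.81*1.2254 + 5*9.81*1.4426
     = 132.237 + 70.7606
     = 202.9976 Nm


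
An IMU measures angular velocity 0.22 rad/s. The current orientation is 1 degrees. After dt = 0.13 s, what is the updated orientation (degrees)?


delta_theta = w * dt = 0.22 * 0.13 = 0.0286 rad
= 1.6387 deg
theta_new = 1 + 1.6387 = 2.6387 deg


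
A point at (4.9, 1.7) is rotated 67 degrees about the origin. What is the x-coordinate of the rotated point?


x' = x*cos(theta) - y*sin(theta)
cos(67 deg) = 0.3907, sin(67 deg) = 0.9205
x' = 4.9 * 0.3907 - 1.7 * 0.9205
= 1.9146 - 1.5649
= 0.3497


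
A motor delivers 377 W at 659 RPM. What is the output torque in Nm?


omega = 659 * 2*pi/60 = 69.0103 rad/s
tau = P / omega = 377 / 69.0103
= 5.463 Nm


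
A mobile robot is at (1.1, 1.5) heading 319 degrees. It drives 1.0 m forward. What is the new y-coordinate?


y_new = y0 + d*sin(theta)
= 1.5 + 1.0*sin(319)
= 1.5 + -0.6561
= 0.8439


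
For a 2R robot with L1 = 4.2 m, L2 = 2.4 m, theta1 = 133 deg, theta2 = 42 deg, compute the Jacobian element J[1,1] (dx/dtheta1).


J[1,1] = -L1*sin(t1) - L2*sin(t1+t2)
= -4.2*sin(133) - 2.4*sin(175)
= -3.2809


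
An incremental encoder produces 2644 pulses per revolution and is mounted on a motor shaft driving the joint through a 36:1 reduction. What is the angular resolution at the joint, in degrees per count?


counts per rev = 2644
effective counts at joint = 2644 * 36 = 95184
resolution = 360 / 95184
= 0.0038 deg/count


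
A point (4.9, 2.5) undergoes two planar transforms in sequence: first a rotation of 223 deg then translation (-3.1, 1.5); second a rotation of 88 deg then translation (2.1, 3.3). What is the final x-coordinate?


After transform 1:
x1 = cos(223)*4.9 - sin(223)*2.5 + -3.1 = -4.9786
y1 = sin(223)*4.9 + cos(223)*2.5 + 1.5 = -3.6702
After transform 2:
x2 = cos(88)*-4.9786 - sin(88)*-3.6702 + 2.1
= 5.5942


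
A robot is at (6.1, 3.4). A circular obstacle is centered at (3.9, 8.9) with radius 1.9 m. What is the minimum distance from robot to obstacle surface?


center_dist = sqrt((6.1-3.9)^2 + (3.4-8.9)^2)
= sqrt(4.84 + 30.25)
= 5.9237
min_dist = center_dist - radius = 5.9237 - 1.9 = 4.0237 m


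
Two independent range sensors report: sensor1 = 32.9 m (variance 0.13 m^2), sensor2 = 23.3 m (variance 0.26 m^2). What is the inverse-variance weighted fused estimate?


w1 = (1/var1) / (1/var1 + 1/var2)
   = 7.6923 / (7.6923 + 3.8462) = 0.6667
w2 = 1 - w1 = 0.3333
fused = w1*s1 + w2*s2 = 21.9333 + 7.7667
= 29.7 m


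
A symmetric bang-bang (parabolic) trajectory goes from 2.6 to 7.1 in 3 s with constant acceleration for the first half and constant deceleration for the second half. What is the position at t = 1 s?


Symmetric rest-to-rest: each phase covers (pf-p0)/2 in time T/2. 0.5*a*(T/2)^2 = (pf-p0)/2 => a = 4*(pf-p0)/T^2
a = 4*(7.1-2.6)/3^2 = 2.0
t = 1 is in the acceleration phase (t <= T/2).
p = p0 + 0.5*a*t^2 = 2.6 + 0.5*2.0*1^2
= 3.6


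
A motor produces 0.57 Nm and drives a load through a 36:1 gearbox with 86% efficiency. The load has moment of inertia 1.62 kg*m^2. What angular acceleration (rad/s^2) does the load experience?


tau_out = tau_motor * N * eta
= 0.57 * 36 * 0.86 = 17.6472 Nm
alpha = tau_out / I = 17.6472 / 1.62
= 10.8933 rad/s^2


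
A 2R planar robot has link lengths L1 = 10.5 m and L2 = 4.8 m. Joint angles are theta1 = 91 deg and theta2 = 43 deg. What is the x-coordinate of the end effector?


Convert angles to radians: theta1 = 1.5882, theta2 = 0.7505
x = L1*cos(theta1) + L2*cos(theta1+theta2)
x = -0.1833 + -3.3344
x = -3.5176


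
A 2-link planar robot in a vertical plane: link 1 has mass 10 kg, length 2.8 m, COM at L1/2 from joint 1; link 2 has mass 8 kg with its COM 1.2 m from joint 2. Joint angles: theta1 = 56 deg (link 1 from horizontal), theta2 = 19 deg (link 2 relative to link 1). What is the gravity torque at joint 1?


Horizontal distance from joint 1 to link-1 COM:
  x_c1 = (L1/2)*cos(t1) = 1.4 * 0.5592 = 0.7829 m
Horizontal distance from joint 1 to link-2 COM:
  x_c2 = L1*cos(t1) + Lc2*cos(t1+t2)
       = 2.8*0.5592 + 1.2*0.2588 = 1.8763 m
tau1 = m1*g*x_c1 + m2*g*x_c2
     = 10*9.81*0.7829 + 8*9.81*1.8763
     = 76.7996 + 147.2538
     = 224.0534 Nm


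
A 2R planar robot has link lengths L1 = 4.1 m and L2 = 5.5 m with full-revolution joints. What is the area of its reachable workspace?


r_max = L1 + L2 = 9.6 m
r_min = |L1 - L2| = 1.4 m
Area = pi*(r_max^2 - r_min^2)
= pi*(92.16 - 1.96)
= pi * 90.2
= 283.3717 m^2


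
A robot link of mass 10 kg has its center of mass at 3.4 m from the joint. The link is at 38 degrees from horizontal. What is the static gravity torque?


tau = m*g*L*cos(angle)
= 10 * 9.81 * 3.4 * cos(38 deg)
= 10 * 9.81 * 3.4 * 0.788
= 262.8331 Nm


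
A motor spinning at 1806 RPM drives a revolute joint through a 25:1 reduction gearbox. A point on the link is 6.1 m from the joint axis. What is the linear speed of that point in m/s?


omega_motor = 1806 * 2*pi/60 = 189.1239 rad/s
omega_joint = omega_motor / 25 = 7.565 rad/s
v = omega_joint * r = 7.565 * 6.1
= 46.1462 m/s


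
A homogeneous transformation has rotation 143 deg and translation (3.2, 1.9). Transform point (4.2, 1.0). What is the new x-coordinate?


x' = cos(theta)*px - sin(theta)*py + tx
= -0.7986*4.2 - 0.6018*1.0 + 3.2
= -0.7561


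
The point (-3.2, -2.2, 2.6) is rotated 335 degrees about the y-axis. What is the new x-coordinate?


Rotation about y-axis: x' = x*cos(theta) + z*sin(theta)
= -3.2 * 0.9063 + 2.6 * -0.4226
= -3.999


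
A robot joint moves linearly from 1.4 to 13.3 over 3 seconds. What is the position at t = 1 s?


s = t/T = 1/3 = 0.3333
p(t) = p0 + (pf-p0)*s
= 1.4 + (13.3 - 1.4) * 0.3333
= 5.3667


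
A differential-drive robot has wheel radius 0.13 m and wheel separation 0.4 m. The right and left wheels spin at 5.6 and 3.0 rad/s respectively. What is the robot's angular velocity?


vR = r*wR = 0.13*5.6 = 0.728 m/s
vL = r*wL = 0.13*3.0 = 0.39 m/s
v = (vR+vL)/2 = 0.559 m/s
omega = (vR-vL)/L = 0.845 rad/s
angular velocity = 0.845 rad/s


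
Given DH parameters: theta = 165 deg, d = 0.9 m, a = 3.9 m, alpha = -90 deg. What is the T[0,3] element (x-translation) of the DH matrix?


T[0,3] = a * cos(theta)
= 3.9 * cos(165 deg)
= 3.9 * -0.9659
= -3.7671


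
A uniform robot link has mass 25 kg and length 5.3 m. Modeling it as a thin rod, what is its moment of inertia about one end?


I = (1/3) * m * L^2
= (1/3) * 25 * 5.3^2
= 0.333333 * 25 * 28.09
= 234.0833 kg*m^2


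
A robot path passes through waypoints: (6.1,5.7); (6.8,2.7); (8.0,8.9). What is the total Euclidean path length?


Segment lengths:
  seg1 = sqrt((0.7)^2 + (-3.0)^2) = 3.0806
  seg2 = sqrt((1.2)^2 + (6.2)^2) = 6.3151
Total = 9.3956


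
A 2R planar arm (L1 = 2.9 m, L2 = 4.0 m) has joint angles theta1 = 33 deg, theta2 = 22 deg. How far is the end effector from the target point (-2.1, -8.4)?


End effector via forward kinematics:
x = L1*cos(t1) + L2*cos(t1+t2) = 4.7265
y = L1*sin(t1) + L2*sin(t1+t2) = 4.8561
Distance to target:
d = sqrt((-2.1 - 4.7265)^2 + (-8.4 - 4.8561)^2)
= sqrt(46.6004 + 175.7232)
= 14.9105 m


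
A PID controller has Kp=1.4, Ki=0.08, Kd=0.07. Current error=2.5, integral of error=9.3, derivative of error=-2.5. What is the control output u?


u = Kp*e + Ki*int(e) + Kd*de/dt
= 1.4*2.5 + 0.08*9.3 + 0.07*(-2.5)
= 3.5 + 0.744 + -0.175
= 4.069


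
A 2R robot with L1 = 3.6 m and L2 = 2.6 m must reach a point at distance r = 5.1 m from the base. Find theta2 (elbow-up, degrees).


cos(theta2) = (r^2 - L1^2 - L2^2) / (2*L1*L2)
cos(theta2) = (26.01 - 12.96 - 6.76) / 18.72
cos(theta2) = 0.336004
theta2 = 70.3664 degrees


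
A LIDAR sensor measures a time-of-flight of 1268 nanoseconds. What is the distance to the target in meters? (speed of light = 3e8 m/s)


tof = 1268 ns = 1.268e-06 s
dist = c * tof / 2
= 3e8 * 1.268e-06 / 2
= 190.2 m


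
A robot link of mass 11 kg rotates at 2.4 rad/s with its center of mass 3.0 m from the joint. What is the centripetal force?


F = m * omega^2 * r
= 11 * 2.4^2 * 3.0
= 11 * 5.76 * 3.0
= 190.08 N


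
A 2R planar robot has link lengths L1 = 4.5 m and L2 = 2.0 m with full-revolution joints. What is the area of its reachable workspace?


r_max = L1 + L2 = 6.5 m
r_min = |L1 - L2| = 2.5 m
Area = pi*(r_max^2 - r_min^2)
= pi*(42.25 - 6.25)
= pi * 36.0
= 113.0973 m^2


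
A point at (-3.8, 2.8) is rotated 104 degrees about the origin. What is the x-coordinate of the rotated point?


x' = x*cos(theta) - y*sin(theta)
cos(104 deg) = -0.2419, sin(104 deg) = 0.9703
x' = -3.8 * -0.2419 - 2.8 * 0.9703
= 0.9193 - 2.7168
= -1.7975


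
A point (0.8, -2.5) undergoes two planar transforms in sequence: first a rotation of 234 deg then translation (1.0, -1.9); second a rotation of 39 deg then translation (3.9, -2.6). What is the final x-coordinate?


After transform 1:
x1 = cos(234)*0.8 - sin(234)*-2.5 + 1.0 = -1.4928
y1 = sin(234)*0.8 + cos(234)*-2.5 + -1.9 = -1.0778
After transform 2:
x2 = cos(39)*-1.4928 - sin(39)*-1.0778 + 3.9
= 3.4181


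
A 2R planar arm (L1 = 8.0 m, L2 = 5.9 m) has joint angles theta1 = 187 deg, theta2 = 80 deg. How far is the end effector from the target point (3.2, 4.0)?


End effector via forward kinematics:
x = L1*cos(t1) + L2*cos(t1+t2) = -8.2492
y = L1*sin(t1) + L2*sin(t1+t2) = -6.8669
Distance to target:
d = sqrt((3.2 - -8.2492)^2 + (4.0 - -6.8669)^2)
= sqrt(131.0831 + 118.0888)
= 15.7852 m


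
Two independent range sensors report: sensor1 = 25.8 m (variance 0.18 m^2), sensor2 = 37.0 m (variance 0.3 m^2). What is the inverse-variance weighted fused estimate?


w1 = (1/var1) / (1/var1 + 1/var2)
   = 5.5556 / (5.5556 + 3.3333) = 0.625
w2 = 1 - w1 = 0.375
fused = w1*s1 + w2*s2 = 16.125 + 13.875
= 30.0 m


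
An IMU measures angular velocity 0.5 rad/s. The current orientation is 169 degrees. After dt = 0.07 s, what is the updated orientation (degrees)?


delta_theta = w * dt = 0.5 * 0.07 = 0.035 rad
= 2.0054 deg
theta_new = 169 + 2.0054 = 171.0054 deg


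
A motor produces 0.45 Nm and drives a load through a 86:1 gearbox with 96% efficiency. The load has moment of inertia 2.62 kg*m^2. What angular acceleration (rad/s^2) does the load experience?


tau_out = tau_motor * N * eta
= 0.45 * 86 * 0.96 = 37.152 Nm
alpha = tau_out / I = 37.152 / 2.62
= 14.1802 rad/s^2


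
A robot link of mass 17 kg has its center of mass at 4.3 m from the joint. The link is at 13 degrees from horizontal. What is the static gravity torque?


tau = m*g*L*cos(angle)
= 17 * 9.81 * 4.3 * cos(13 deg)
= 17 * 9.81 * 4.3 * 0.9744
= 698.7315 Nm


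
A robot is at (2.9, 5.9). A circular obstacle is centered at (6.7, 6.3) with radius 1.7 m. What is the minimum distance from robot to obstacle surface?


center_dist = sqrt((2.9-6.7)^2 + (5.9-6.3)^2)
= sqrt(14.44 + 0.16)
= 3.821
min_dist = center_dist - radius = 3.821 - 1.7 = 2.121 m


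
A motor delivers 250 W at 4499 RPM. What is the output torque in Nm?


omega = 4499 * 2*pi/60 = 471.1342 rad/s
tau = P / omega = 250 / 471.1342
= 0.5306 Nm


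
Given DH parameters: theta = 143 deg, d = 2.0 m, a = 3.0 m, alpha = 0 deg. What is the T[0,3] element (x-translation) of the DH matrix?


T[0,3] = a * cos(theta)
= 3.0 * cos(143 deg)
= 3.0 * -0.7986
= -2.3959


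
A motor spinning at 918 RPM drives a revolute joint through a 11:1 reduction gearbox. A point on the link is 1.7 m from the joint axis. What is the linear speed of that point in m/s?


omega_motor = 918 * 2*pi/60 = 96.1327 rad/s
omega_joint = omega_motor / 11 = 8.7393 rad/s
v = omega_joint * r = 8.7393 * 1.7
= 14.8569 m/s


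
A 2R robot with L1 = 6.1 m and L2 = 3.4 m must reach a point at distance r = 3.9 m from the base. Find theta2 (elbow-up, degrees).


cos(theta2) = (r^2 - L1^2 - L2^2) / (2*L1*L2)
cos(theta2) = (15.21 - 37.21 - 11.56) / 41.48
cos(theta2) = -0.809065
theta2 = 144.0046 degrees


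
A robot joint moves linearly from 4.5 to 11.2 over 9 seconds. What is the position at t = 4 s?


s = t/T = 4/9 = 0.4444
p(t) = p0 + (pf-p0)*s
= 4.5 + (11.2 - 4.5) * 0.4444
= 7.4778


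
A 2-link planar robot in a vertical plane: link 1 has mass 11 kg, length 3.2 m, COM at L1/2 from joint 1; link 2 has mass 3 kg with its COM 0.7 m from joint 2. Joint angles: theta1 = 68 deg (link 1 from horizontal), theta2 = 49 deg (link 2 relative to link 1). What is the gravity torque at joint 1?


Horizontal distance from joint 1 to link-1 COM:
  x_c1 = (L1/2)*cos(t1) = 1.6 * 0.3746 = 0.5994 m
Horizontal distance from joint 1 to link-2 COM:
  x_c2 = L1*cos(t1) + Lc2*cos(t1+t2)
       = 3.2*0.3746 + 0.7*-0.454 = 0.8809 m
tau1 = m1*g*x_c1 + m2*g*x_c2
     = 11*9.81*0.5994 + 3*9.81*0.8809
     = 64.6781 + 25.9263
     = 90.6044 Nm


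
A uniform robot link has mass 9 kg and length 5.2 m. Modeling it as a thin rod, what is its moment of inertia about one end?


I = (1/3) * m * L^2
= (1/3) * 9 * 5.2^2
= 0.333333 * 9 * 27.04
= 81.12 kg*m^2


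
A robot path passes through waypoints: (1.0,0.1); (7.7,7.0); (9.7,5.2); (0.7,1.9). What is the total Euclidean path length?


Segment lengths:
  seg1 = sqrt((6.7)^2 + (6.9)^2) = 9.6177
  seg2 = sqrt((2.0)^2 + (-1.8)^2) = 2.6907
  seg3 = sqrt((-9.0)^2 + (-3.3)^2) = 9.5859
Total = 21.8943


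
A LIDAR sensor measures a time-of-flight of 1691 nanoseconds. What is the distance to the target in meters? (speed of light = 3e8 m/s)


tof = 1691 ns = 1.691e-06 s
dist = c * tof / 2
= 3e8 * 1.691e-06 / 2
= 253.65 m


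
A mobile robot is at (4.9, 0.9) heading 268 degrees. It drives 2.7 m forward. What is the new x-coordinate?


x_new = x0 + d*cos(theta)
= 4.9 + 2.7*cos(268)
= 4.9 + -0.0942
= 4.8058


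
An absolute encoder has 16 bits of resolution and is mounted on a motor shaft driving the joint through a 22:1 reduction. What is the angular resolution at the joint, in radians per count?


counts = 2^16 = 65536
effective counts at joint = 65536 * 22 = 1441792
resolution = 2*pi / 1441792
= 4.3579e-06 rad/count


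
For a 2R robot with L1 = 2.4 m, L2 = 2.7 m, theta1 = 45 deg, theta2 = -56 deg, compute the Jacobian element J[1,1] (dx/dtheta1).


J[1,1] = -L1*sin(t1) - L2*sin(t1+t2)
= -2.4*sin(45) - 2.7*sin(-11)
= -1.1819


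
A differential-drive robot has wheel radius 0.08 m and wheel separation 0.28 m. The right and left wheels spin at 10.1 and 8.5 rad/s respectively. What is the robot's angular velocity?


vR = r*wR = 0.08*10.1 = 0.808 m/s
vL = r*wL = 0.08*8.5 = 0.68 m/s
v = (vR+vL)/2 = 0.744 m/s
omega = (vR-vL)/L = 0.4571 rad/s
angular velocity = 0.4571 rad/s


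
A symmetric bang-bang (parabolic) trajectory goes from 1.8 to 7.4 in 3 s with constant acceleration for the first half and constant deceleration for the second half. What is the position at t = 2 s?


Symmetric rest-to-rest: each phase covers (pf-p0)/2 in time T/2. 0.5*a*(T/2)^2 = (pf-p0)/2 => a = 4*(pf-p0)/T^2
a = 4*(7.4-1.8)/3^2 = 2.4889
t = 2 is in the deceleration phase (t > T/2).
p = pf - 0.5*a*(T-t)^2 = 7.4 - 0.5*2.4889*1^2
= 6.1556


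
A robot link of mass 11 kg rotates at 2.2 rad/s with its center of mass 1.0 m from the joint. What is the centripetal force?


F = m * omega^2 * r
= 11 * 2.2^2 * 1.0
= 11 * 4.84 * 1.0
= 53.24 N


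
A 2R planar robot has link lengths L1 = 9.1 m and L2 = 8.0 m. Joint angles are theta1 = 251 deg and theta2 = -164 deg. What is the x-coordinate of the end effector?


Convert angles to radians: theta1 = 4.3808, theta2 = -2.8623
x = L1*cos(theta1) + L2*cos(theta1+theta2)
x = -2.9627 + 0.4187
x = -2.544


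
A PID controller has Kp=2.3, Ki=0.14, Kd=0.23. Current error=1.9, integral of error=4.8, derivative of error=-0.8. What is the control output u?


u = Kp*e + Ki*int(e) + Kd*de/dt
= 2.3*1.9 + 0.14*4.8 + 0.23*(-0.8)
= 4.37 + 0.672 + -0.184
= 4.858


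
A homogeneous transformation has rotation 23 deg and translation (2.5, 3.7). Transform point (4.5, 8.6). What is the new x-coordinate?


x' = cos(theta)*px - sin(theta)*py + tx
= 0.9205*4.5 - 0.3907*8.6 + 2.5
= 3.282


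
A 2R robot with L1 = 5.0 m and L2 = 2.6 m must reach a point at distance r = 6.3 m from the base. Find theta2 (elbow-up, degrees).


cos(theta2) = (r^2 - L1^2 - L2^2) / (2*L1*L2)
cos(theta2) = (39.69 - 25.0 - 6.76) / 26.0
cos(theta2) = 0.305
theta2 = 72.2418 degrees


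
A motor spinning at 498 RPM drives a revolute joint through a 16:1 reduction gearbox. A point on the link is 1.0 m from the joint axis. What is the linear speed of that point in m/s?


omega_motor = 498 * 2*pi/60 = 52.1504 rad/s
omega_joint = omega_motor / 16 = 3.2594 rad/s
v = omega_joint * r = 3.2594 * 1.0
= 3.2594 m/s


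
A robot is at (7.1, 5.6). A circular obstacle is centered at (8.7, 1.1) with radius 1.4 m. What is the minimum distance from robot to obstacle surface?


center_dist = sqrt((7.1-8.7)^2 + (5.6-1.1)^2)
= sqrt(2.56 + 20.25)
= 4.776
min_dist = center_dist - radius = 4.776 - 1.4 = 3.376 m


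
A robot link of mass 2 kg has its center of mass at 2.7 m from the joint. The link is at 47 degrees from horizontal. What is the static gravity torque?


tau = m*g*L*cos(angle)
= 2 * 9.81 * 2.7 * cos(47 deg)
= 2 * 9.81 * 2.7 * 0.682
= 36.1282 Nm


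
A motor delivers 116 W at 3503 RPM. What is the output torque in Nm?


omega = 3503 * 2*pi/60 = 366.8333 rad/s
tau = P / omega = 116 / 366.8333
= 0.3162 Nm


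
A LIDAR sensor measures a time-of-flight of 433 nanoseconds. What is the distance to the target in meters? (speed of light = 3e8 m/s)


tof = 433 ns = 4.33e-07 s
dist = c * tof / 2
= 3e8 * 4.33e-07 / 2
= 64.95 m


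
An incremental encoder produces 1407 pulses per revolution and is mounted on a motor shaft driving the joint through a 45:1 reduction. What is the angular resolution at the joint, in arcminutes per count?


counts per rev = 1407
effective counts at joint = 1407 * 45 = 63315
resolution = 360*60 / 63315
= 0.3412 arcmin/count


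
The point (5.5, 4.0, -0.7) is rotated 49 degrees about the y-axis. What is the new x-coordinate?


Rotation about y-axis: x' = x*cos(theta) + z*sin(theta)
= 5.5 * 0.6561 + -0.7 * 0.7547
= 3.08


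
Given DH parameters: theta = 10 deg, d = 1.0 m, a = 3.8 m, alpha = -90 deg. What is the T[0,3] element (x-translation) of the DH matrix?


T[0,3] = a * cos(theta)
= 3.8 * cos(10 deg)
= 3.8 * 0.9848
= 3.7423


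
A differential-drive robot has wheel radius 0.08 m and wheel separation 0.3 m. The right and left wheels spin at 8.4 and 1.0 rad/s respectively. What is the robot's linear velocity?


vR = r*wR = 0.08*8.4 = 0.672 m/s
vL = r*wL = 0.08*1.0 = 0.08 m/s
v = (vR+vL)/2 = 0.376 m/s
omega = (vR-vL)/L = 1.9733 rad/s
linear velocity = 0.376 m/s


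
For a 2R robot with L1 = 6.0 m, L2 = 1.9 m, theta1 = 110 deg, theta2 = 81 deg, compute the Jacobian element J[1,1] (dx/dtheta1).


J[1,1] = -L1*sin(t1) - L2*sin(t1+t2)
= -6.0*sin(110) - 1.9*sin(191)
= -5.2756


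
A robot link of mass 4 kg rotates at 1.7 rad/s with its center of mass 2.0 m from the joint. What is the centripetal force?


F = m * omega^2 * r
= 4 * 1.7^2 * 2.0
= 4 * 2.89 * 2.0
= 23.12 N


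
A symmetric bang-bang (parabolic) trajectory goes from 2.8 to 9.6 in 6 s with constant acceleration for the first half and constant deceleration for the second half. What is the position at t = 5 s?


Symmetric rest-to-rest: each phase covers (pf-p0)/2 in time T/2. 0.5*a*(T/2)^2 = (pf-p0)/2 => a = 4*(pf-p0)/T^2
a = 4*(9.6-2.8)/6^2 = 0.7556
t = 5 is in the deceleration phase (t > T/2).
p = pf - 0.5*a*(T-t)^2 = 9.6 - 0.5*0.7556*1^2
= 9.2222


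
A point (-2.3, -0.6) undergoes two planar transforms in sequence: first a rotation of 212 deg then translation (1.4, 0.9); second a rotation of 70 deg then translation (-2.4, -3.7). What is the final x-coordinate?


After transform 1:
x1 = cos(212)*-2.3 - sin(212)*-0.6 + 1.4 = 3.0326
y1 = sin(212)*-2.3 + cos(212)*-0.6 + 0.9 = 2.6276
After transform 2:
x2 = cos(70)*3.0326 - sin(70)*2.6276 + -2.4
= -3.832


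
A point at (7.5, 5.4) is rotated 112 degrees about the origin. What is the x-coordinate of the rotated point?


x' = x*cos(theta) - y*sin(theta)
cos(112 deg) = -0.3746, sin(112 deg) = 0.9272
x' = 7.5 * -0.3746 - 5.4 * 0.9272
= -2.8095 - 5.0068
= -7.8163


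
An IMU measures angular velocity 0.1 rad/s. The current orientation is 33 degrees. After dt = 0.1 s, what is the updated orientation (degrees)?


delta_theta = w * dt = 0.1 * 0.1 = 0.01 rad
= 0.573 deg
theta_new = 33 + 0.573 = 33.573 deg


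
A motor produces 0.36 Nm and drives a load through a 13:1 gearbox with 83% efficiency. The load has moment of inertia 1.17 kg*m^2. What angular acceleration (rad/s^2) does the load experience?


tau_out = tau_motor * N * eta
= 0.36 * 13 * 0.83 = 3.8844 Nm
alpha = tau_out / I = 3.8844 / 1.17
= 3.32 rad/s^2


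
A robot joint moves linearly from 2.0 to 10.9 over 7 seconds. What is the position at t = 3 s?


s = t/T = 3/7 = 0.4286
p(t) = p0 + (pf-p0)*s
= 2.0 + (10.9 - 2.0) * 0.4286
= 5.8143


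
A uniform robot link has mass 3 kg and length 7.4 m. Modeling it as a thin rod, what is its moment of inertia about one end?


I = (1/3) * m * L^2
= (1/3) * 3 * 7.4^2
= 0.333333 * 3 * 54.76
= 54.76 kg*m^2


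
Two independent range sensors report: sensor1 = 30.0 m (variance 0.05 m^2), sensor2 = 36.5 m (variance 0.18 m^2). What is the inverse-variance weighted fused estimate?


w1 = (1/var1) / (1/var1 + 1/var2)
   = 20.0 / (20.0 + 5.5556) = 0.7826
w2 = 1 - w1 = 0.2174
fused = w1*s1 + w2*s2 = 23.4783 + 7.9348
= 31.413 m


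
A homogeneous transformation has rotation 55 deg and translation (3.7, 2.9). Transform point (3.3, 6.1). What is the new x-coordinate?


x' = cos(theta)*px - sin(theta)*py + tx
= 0.5736*3.3 - 0.8192*6.1 + 3.7
= 0.596


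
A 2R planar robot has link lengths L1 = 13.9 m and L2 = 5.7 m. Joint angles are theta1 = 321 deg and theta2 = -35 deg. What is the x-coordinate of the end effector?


Convert angles to radians: theta1 = 5.6025, theta2 = -0.6109
x = L1*cos(theta1) + L2*cos(theta1+theta2)
x = 10.8023 + 1.5711
x = 12.3735


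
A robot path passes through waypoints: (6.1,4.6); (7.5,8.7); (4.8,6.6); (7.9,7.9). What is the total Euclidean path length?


Segment lengths:
  seg1 = sqrt((1.4)^2 + (4.1)^2) = 4.3324
  seg2 = sqrt((-2.7)^2 + (-2.1)^2) = 3.4205
  seg3 = sqrt((3.1)^2 + (1.3)^2) = 3.3615
Total = 11.1145


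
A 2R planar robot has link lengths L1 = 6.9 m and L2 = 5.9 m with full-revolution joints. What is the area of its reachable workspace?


r_max = L1 + L2 = 12.8 m
r_min = |L1 - L2| = 1.0 m
Area = pi*(r_max^2 - r_min^2)
= pi*(163.84 - 1.0)
= pi * 162.84
= 511.5769 m^2


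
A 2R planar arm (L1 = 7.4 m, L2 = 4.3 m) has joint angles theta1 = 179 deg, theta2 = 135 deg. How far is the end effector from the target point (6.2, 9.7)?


End effector via forward kinematics:
x = L1*cos(t1) + L2*cos(t1+t2) = -4.4118
y = L1*sin(t1) + L2*sin(t1+t2) = -2.964
Distance to target:
d = sqrt((6.2 - -4.4118)^2 + (9.7 - -2.964)^2)
= sqrt(112.6112 + 160.3772)
= 16.5224 m


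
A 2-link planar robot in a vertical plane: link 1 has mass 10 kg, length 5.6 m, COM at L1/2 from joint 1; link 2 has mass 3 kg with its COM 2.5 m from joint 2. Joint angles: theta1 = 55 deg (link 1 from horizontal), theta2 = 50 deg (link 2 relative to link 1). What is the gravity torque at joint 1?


Horizontal distance from joint 1 to link-1 COM:
  x_c1 = (L1/2)*cos(t1) = 2.8 * 0.5736 = 1.606 m
Horizontal distance from joint 1 to link-2 COM:
  x_c2 = L1*cos(t1) + Lc2*cos(t1+t2)
       = 5.6*0.5736 + 2.5*-0.2588 = 2.565 m
tau1 = m1*g*x_c1 + m2*g*x_c2
     = 10*9.81*1.606 + 3*9.81*2.565
     = 157.55 + 75.4874
     = 233.0373 Nm


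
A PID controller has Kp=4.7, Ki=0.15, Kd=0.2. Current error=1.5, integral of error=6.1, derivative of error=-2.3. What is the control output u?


u = Kp*e + Ki*int(e) + Kd*de/dt
= 4.7*1.5 + 0.15*6.1 + 0.2*(-2.3)
= 7.05 + 0.915 + -0.46
= 7.505


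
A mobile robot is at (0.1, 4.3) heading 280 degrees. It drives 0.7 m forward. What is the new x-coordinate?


x_new = x0 + d*cos(theta)
= 0.1 + 0.7*cos(280)
= 0.1 + 0.1216
= 0.2216


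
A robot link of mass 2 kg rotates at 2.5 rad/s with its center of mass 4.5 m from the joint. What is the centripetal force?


F = m * omega^2 * r
= 2 * 2.5^2 * 4.5
= 2 * 6.25 * 4.5
= 56.25 N


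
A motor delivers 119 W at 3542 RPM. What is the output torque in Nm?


omega = 3542 * 2*pi/60 = 370.9174 rad/s
tau = P / omega = 119 / 370.9174
= 0.3208 Nm


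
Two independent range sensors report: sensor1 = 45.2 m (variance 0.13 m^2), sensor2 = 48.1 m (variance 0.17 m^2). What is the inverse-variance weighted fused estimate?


w1 = (1/var1) / (1/var1 + 1/var2)
   = 7.6923 / (7.6923 + 5.8824) = 0.5667
w2 = 1 - w1 = 0.4333
fused = w1*s1 + w2*s2 = 25.6133 + 20.8433
= 46.4567 m


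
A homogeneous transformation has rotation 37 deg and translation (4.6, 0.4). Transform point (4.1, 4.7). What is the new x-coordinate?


x' = cos(theta)*px - sin(theta)*py + tx
= 0.7986*4.1 - 0.6018*4.7 + 4.6
= 5.0459


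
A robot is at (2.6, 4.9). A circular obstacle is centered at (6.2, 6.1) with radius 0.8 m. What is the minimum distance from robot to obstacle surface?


center_dist = sqrt((2.6-6.2)^2 + (4.9-6.1)^2)
= sqrt(12.96 + 1.44)
= 3.7947
min_dist = center_dist - radius = 3.7947 - 0.8 = 2.9947 m


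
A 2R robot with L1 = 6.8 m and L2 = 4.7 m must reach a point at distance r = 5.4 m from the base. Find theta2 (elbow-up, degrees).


cos(theta2) = (r^2 - L1^2 - L2^2) / (2*L1*L2)
cos(theta2) = (29.16 - 46.24 - 22.09) / 63.92
cos(theta2) = -0.612797
theta2 = 127.792 degrees


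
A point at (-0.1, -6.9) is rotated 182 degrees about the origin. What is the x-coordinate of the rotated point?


x' = x*cos(theta) - y*sin(theta)
cos(182 deg) = -0.9994, sin(182 deg) = -0.0349
x' = -0.1 * -0.9994 - -6.9 * -0.0349
= 0.0999 - 0.2408
= -0.1409


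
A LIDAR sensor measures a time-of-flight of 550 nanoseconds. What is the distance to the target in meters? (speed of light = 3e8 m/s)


tof = 550 ns = 5.5e-07 s
dist = c * tof / 2
= 3e8 * 5.5e-07 / 2
= 82.5 m


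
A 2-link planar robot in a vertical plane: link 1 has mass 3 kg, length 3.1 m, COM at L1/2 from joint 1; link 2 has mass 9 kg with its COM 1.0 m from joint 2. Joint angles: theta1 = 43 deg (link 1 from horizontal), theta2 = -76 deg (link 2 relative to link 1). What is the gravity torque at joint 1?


Horizontal distance from joint 1 to link-1 COM:
  x_c1 = (L1/2)*cos(t1) = 1.55 * 0.7314 = 1.1336 m
Horizontal distance from joint 1 to link-2 COM:
  x_c2 = L1*cos(t1) + Lc2*cos(t1+t2)
       = 3.1*0.7314 + 1.0*0.8387 = 3.1059 m
tau1 = m1*g*x_c1 + m2*g*x_c2
     = 3*9.81*1.1336 + 9*9.81*3.1059
     = 33.3618 + 274.217
     = 307.5788 Nm


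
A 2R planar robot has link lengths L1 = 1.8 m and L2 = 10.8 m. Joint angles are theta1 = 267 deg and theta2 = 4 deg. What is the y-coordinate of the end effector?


Convert angles to radians: theta1 = 4.66, theta2 = 0.0698
y = L1*sin(theta1) + L2*sin(theta1+theta2)
y = -1.7975 + -10.7984
y = -12.5959


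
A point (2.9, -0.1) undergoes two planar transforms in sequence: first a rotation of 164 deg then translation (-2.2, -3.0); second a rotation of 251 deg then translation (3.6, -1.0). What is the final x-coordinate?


After transform 1:
x1 = cos(164)*2.9 - sin(164)*-0.1 + -2.2 = -4.9601
y1 = sin(164)*2.9 + cos(164)*-0.1 + -3.0 = -2.1045
After transform 2:
x2 = cos(251)*-4.9601 - sin(251)*-2.1045 + 3.6
= 3.225


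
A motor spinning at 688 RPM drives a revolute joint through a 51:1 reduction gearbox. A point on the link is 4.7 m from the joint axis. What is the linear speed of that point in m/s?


omega_motor = 688 * 2*pi/60 = 72.0472 rad/s
omega_joint = omega_motor / 51 = 1.4127 rad/s
v = omega_joint * r = 1.4127 * 4.7
= 6.6396 m/s


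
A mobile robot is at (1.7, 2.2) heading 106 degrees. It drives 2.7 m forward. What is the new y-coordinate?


y_new = y0 + d*sin(theta)
= 2.2 + 2.7*sin(106)
= 2.2 + 2.5954
= 4.7954


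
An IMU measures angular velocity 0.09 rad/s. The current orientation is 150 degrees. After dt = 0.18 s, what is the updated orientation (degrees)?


delta_theta = w * dt = 0.09 * 0.18 = 0.0162 rad
= 0.9282 deg
theta_new = 150 + 0.9282 = 150.9282 deg
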